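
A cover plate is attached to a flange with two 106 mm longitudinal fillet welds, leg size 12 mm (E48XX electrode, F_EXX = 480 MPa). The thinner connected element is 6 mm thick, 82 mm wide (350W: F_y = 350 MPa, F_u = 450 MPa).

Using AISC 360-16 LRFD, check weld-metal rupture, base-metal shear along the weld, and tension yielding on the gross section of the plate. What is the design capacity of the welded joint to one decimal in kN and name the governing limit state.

Weld metal: throat = 0.707×12 = 8.484 mm, L = 2×106 = 212 mm. φR_n = 0.75 × 0.6 × 480 × 8.484 × 212 = 388.5 kN.
Base metal shear (6 mm plate): yield φR_n = 1.0×0.6×350×6×212 = 267.1 kN; rupture φR_n = 0.75×0.6×450×6×212 = 257.6 kN; take 257.6 kN (rupture).
Tension yield (gross): A_g = 82×6 = 492 mm². φR_n = 0.90 × 350 × 492 = 155.0 kN.
Governing: min(388.5, 257.6, 155.0) = 155.0 kN → gross-section yield.

155.0 kN (gross-section yield governs)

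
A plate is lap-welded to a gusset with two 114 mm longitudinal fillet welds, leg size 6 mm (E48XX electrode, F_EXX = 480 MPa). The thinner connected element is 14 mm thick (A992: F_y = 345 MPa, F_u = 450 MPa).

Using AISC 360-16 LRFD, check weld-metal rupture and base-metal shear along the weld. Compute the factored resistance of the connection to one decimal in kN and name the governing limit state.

Weld metal: throat = 0.707×6 = 4.242 mm, L = 2×114 = 228 mm. φR_n = 0.75 × 0.6 × 480 × 4.242 × 228 = 208.9 kN.
Base metal shear (14 mm plate): yield φR_n = 1.0×0.6×345×14×228 = 660.7 kN; rupture φR_n = 0.75×0.6×450×14×228 = 646.4 kN; take 646.4 kN (rupture).
Governing: min(208.9, 646.4) = 208.9 kN → weld metal.

208.9 kN (weld metal governs)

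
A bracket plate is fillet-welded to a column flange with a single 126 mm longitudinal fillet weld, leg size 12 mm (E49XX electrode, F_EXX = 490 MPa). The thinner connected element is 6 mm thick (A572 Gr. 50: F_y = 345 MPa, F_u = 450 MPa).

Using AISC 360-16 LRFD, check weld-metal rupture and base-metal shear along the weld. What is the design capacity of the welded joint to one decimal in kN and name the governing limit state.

Weld metal: throat = 0.707×12 = 8.484 mm, L = 126 mm. φR_n = 0.75 × 0.6 × 490 × 8.484 × 126 = 235.7 kN.
Base metal shear (6 mm plate): yield φR_n = 1.0×0.6×345×6×126 = 156.5 kN; rupture φR_n = 0.75×0.6×450×6×126 = 153.1 kN; take 153.1 kN (rupture).
Governing: min(235.7, 153.1) = 153.1 kN → base-metal shear.

153.1 kN (base-metal shear governs)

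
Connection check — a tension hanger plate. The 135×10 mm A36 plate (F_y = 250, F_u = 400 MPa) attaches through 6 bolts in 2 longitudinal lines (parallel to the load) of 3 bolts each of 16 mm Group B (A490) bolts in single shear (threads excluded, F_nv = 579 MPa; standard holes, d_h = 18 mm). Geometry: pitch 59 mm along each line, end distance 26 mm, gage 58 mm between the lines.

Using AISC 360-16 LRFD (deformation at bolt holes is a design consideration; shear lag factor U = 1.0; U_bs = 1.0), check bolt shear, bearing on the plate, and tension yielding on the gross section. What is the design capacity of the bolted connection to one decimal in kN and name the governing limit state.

303.8 kN (gross-section yield governs)

Bolt shear: A_b = π(16)²/4 = 201.06 mm². φR_n = 0.75 × 579 × 201.06 × 6 × 1 = 523.9 kN.
Bearing (10 mm plate, F_u = 400 MPa): end bolts L_c = 26 − 18/2 = 17, R_n = min(1.2×17×10×400, 2.4×16×10×400) = 81.6 kN/bolt; interior L_c = 59 − 18 = 41, R_n = 153.6 kN/bolt. φR_n = 0.75 × (2×81.6 + 4×153.6) = 583.2 kN.
Tension yield (gross): A_g = 135×10 = 1350 mm². φR_n = 0.90 × 250 × 1350 = 303.8 kN.
Governing: min(523.9, 583.2, 303.8) = 303.8 kN → gross-section yield.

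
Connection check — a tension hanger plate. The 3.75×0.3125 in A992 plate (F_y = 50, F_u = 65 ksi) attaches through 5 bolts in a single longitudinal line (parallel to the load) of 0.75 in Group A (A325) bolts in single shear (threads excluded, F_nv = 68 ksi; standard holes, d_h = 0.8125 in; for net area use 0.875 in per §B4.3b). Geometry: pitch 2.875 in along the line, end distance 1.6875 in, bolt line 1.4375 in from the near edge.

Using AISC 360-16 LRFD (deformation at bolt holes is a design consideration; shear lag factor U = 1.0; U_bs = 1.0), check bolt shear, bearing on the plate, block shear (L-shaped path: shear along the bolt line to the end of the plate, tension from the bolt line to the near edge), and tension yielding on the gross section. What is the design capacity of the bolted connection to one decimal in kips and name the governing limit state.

52.7 kips (gross-section yield governs)

Bolt shear: A_b = π(0.75)²/4 = 0.44179 in². φR_n = 0.75 × 68 × 0.44179 × 5 × 1 = 112.7 kips.
Bearing (0.3125 in plate, F_u = 65 ksi): end bolts L_c = 1.6875 − 0.8125/2 = 1.28125, R_n = min(1.2×1.28125×0.3125×65, 2.4×0.75×0.3125×65) = 31.23 kips/bolt; interior L_c = 2.875 − 0.8125 = 2.0625, R_n = 36.563 kips/bolt. φR_n = 0.75 × (1×31.23 + 4×36.563) = 133.1 kips.
Block shear: shear path 1×[1.6875+4×2.875] = 1×13.1875 in, A_gv = 4.1211, A_nv = 1×(13.1875 − 4.5×0.875)×0.3125 = 2.8906 in²; tension to near edge: (1.4375 − 0.5×0.875)×0.3125 = 0.3125 in². R_n = min(0.6×65×2.8906, 0.6×50×4.1211) + 1.0×65×0.3125 = min(112.73, 123.63) + 20.313 = 133.04 kips. φR_n = 0.75 × 133.04 = 99.8 kips.
Tension yield (gross): A_g = 3.75×0.3125 = 1.1719 in². φR_n = 0.90 × 50 × 1.1719 = 52.7 kips.
Governing: min(112.7, 133.1, 99.8, 52.7) = 52.7 kips → gross-section yield.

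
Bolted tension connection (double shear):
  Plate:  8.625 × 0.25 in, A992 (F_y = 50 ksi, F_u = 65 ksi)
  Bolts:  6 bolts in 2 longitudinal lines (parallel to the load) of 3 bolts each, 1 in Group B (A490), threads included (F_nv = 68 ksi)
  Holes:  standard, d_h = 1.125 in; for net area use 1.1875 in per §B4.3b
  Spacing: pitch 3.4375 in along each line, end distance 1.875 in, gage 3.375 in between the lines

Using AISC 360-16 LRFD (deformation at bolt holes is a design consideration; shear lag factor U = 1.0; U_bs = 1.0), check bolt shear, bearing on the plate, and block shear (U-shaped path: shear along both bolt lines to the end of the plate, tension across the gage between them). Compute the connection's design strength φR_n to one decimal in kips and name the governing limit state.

111.2 kips (block shear governs)

Bolt shear: A_b = π(1)²/4 = 0.7854 in². φR_n = 0.75 × 68 × 0.7854 × 6 × 2 = 480.7 kips.
Bearing (0.25 in plate, F_u = 65 ksi): end bolts L_c = 1.875 − 1.125/2 = 1.3125, R_n = min(1.2×1.3125×0.25×65, 2.4×1×0.25×65) = 25.594 kips/bolt; interior L_c = 3.4375 − 1.125 = 2.3125, R_n = 39 kips/bolt. φR_n = 0.75 × (2×25.594 + 4×39) = 155.4 kips.
Block shear: shear path 2×[1.875+2×3.4375] = 2×8.75 in, A_gv = 4.375, A_nv = 2×(8.75 − 2.5×1.1875)×0.25 = 2.8906 in²; tension across gage: (3.375 − 1×1.1875)×0.25 = 0.54688 in². R_n = min(0.6×65×2.8906, 0.6×50×4.375) + 1.0×65×0.54688 = min(112.73, 131.25) + 35.547 = 148.28 kips. φR_n = 0.75 × 148.28 = 111.2 kips.
Governing: min(480.7, 155.4, 111.2) = 111.2 kips → block shear.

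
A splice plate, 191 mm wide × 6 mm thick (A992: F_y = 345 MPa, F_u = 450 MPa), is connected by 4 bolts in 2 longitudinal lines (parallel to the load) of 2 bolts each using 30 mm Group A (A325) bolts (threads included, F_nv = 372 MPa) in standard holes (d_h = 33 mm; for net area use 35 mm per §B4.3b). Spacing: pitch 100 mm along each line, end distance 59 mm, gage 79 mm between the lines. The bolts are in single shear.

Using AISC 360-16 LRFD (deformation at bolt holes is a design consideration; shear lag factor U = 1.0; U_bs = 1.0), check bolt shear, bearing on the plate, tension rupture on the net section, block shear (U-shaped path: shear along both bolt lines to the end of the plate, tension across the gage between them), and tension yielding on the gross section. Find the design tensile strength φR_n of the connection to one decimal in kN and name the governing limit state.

245.0 kN (net-section rupture governs)

Bolt shear: A_b = π(30)²/4 = 706.86 mm². φR_n = 0.75 × 372 × 706.86 × 4 × 1 = 788.9 kN.
Bearing (6 mm plate, F_u = 450 MPa): end bolts L_c = 59 − 33/2 = 42.5, R_n = min(1.2×42.5×6×450, 2.4×30×6×450) = 137.7 kN/bolt; interior L_c = 100 − 33 = 67, R_n = 194.4 kN/bolt. φR_n = 0.75 × (2×137.7 + 2×194.4) = 498.2 kN.
Tension rupture (net): A_n = (191 − 2×35)×6 = 726 mm² (U = 1.0, A_e = A_n). φR_n = 0.75 × 450 × 726 = 245.0 kN.
Block shear: shear path 2×[59+1×100] = 2×159 mm, A_gv = 1908, A_nv = 2×(159 − 1.5×35)×6 = 1278 mm²; tension across gage: (79 − 1×35)×6 = 264 mm². R_n = min(0.6×450×1278, 0.6×345×1908) + 1.0×450×264 = min(345.06, 394.96) + 118.8 = 463.86 kN. φR_n = 0.75 × 463.86 = 347.9 kN.
Tension yield (gross): A_g = 191×6 = 1146 mm². φR_n = 0.90 × 345 × 1146 = 355.8 kN.
Governing: min(788.9, 498.2, 245.0, 347.9, 355.8) = 245.0 kN → net-section rupture.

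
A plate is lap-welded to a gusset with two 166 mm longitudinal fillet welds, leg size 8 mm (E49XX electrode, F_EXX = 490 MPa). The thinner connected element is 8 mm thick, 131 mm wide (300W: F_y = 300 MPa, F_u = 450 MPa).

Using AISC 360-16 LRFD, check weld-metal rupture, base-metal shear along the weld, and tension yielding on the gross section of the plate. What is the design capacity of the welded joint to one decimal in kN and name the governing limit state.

283.0 kN (gross-section yield governs)

Weld metal: throat = 0.707×8 = 5.656 mm, L = 2×166 = 332 mm. φR_n = 0.75 × 0.6 × 490 × 5.656 × 332 = 414.1 kN.
Base metal shear (8 mm plate): yield φR_n = 1.0×0.6×300×8×332 = 478.1 kN; rupture φR_n = 0.75×0.6×450×8×332 = 537.8 kN; take 478.1 kN (yield).
Tension yield (gross): A_g = 131×8 = 1048 mm². φR_n = 0.90 × 300 × 1048 = 283.0 kN.
Governing: min(414.1, 478.1, 283.0) = 283.0 kN → gross-section yield.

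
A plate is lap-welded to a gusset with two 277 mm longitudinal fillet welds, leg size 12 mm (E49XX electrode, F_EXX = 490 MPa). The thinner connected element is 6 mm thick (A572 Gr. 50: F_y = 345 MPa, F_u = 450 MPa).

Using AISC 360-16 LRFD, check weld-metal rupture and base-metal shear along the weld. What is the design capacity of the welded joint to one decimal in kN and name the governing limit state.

673.1 kN (base-metal shear governs)

Weld metal: throat = 0.707×12 = 8.484 mm, L = 2×277 = 554 mm. φR_n = 0.75 × 0.6 × 490 × 8.484 × 554 = 1036.4 kN.
Base metal shear (6 mm plate): yield φR_n = 1.0×0.6×345×6×554 = 688.1 kN; rupture φR_n = 0.75×0.6×450×6×554 = 673.1 kN; take 673.1 kN (rupture).
Governing: min(1036.4, 673.1) = 673.1 kN → base-metal shear.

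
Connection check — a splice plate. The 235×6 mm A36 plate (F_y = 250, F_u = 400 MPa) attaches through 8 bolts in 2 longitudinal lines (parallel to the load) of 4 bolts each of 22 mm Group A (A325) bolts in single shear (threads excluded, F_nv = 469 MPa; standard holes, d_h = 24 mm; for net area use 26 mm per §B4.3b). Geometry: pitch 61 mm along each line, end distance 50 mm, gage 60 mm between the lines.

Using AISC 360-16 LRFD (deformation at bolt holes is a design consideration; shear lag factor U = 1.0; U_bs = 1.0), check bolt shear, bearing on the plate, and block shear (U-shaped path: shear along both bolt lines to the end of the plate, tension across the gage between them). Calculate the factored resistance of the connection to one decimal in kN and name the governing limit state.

Bolt shear: A_b = π(22)²/4 = 380.13 mm². φR_n = 0.75 × 469 × 380.13 × 8 × 1 = 1069.7 kN.
Bearing (6 mm plate, F_u = 400 MPa): end bolts L_c = 50 − 24/2 = 38, R_n = min(1.2×38×6×400, 2.4×22×6×400) = 109.44 kN/bolt; interior L_c = 61 − 24 = 37, R_n = 106.56 kN/bolt. φR_n = 0.75 × (2×109.44 + 6×106.56) = 643.7 kN.
Block shear: shear path 2×[50+3×61] = 2×233 mm, A_gv = 2796, A_nv = 2×(233 − 3.5×26)×6 = 1704 mm²; tension across gage: (60 − 1×26)×6 = 204 mm². R_n = min(0.6×400×1704, 0.6×250×2796) + 1.0×400×204 = min(408.96, 419.4) + 81.6 = 490.56 kN. φR_n = 0.75 × 490.56 = 367.9 kN.
Governing: min(1069.7, 643.7, 367.9) = 367.9 kN → block shear.

367.9 kN (block shear governs)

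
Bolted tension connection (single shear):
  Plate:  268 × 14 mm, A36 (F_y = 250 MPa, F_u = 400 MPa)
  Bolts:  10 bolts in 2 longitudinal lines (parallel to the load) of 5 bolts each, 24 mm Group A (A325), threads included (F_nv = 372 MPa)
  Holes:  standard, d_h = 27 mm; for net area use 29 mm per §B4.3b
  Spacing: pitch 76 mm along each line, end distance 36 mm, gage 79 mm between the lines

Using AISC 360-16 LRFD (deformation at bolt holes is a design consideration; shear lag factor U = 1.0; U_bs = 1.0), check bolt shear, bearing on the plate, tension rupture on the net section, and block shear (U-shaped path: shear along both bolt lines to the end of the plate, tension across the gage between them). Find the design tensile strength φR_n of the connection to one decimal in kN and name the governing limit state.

Bolt shear: A_b = π(24)²/4 = 452.39 mm². φR_n = 0.75 × 372 × 452.39 × 10 × 1 = 1262.2 kN.
Bearing (14 mm plate, F_u = 400 MPa): end bolts L_c = 36 − 27/2 = 22.5, R_n = min(1.2×22.5×14×400, 2.4×24×14×400) = 151.2 kN/bolt; interior L_c = 76 − 27 = 49, R_n = 322.56 kN/bolt. φR_n = 0.75 × (2×151.2 + 8×322.56) = 2162.2 kN.
Tension rupture (net): A_n = (268 − 2×29)×14 = 2940 mm² (U = 1.0, A_e = A_n). φR_n = 0.75 × 400 × 2940 = 882.0 kN.
Block shear: shear path 2×[36+4×76] = 2×340 mm, A_gv = 9520, A_nv = 2×(340 − 4.5×29)×14 = 5866 mm²; tension across gage: (79 − 1×29)×14 = 700 mm². R_n = min(0.6×400×5866, 0.6×250×9520) + 1.0×400×700 = min(1407.8, 1428) + 280 = 1687.8 kN. φR_n = 0.75 × 1687.8 = 1265.9 kN.
Governing: min(1262.2, 2162.2, 882.0, 1265.9) = 882.0 kN → net-section rupture.

882.0 kN (net-section rupture governs)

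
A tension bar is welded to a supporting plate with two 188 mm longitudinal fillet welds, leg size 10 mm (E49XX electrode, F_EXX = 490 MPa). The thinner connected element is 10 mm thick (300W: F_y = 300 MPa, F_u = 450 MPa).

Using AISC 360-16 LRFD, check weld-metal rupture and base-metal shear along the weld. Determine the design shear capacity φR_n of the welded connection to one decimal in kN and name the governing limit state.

586.2 kN (weld metal governs)

Weld metal: throat = 0.707×10 = 7.07 mm, L = 2×188 = 376 mm. φR_n = 0.75 × 0.6 × 490 × 7.07 × 376 = 586.2 kN.
Base metal shear (10 mm plate): yield φR_n = 1.0×0.6×300×10×376 = 676.8 kN; rupture φR_n = 0.75×0.6×450×10×376 = 761.4 kN; take 676.8 kN (yield).
Governing: min(586.2, 676.8) = 586.2 kN → weld metal.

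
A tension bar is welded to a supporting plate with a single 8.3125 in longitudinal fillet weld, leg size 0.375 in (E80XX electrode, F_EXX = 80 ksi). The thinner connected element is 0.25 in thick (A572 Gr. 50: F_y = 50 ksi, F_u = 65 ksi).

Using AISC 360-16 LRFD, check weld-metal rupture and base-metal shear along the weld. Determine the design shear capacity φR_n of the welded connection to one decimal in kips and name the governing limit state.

Weld metal: throat = 0.707×0.375 = 0.26513 in, L = 8.3125 in. φR_n = 0.75 × 0.6 × 80 × 0.26513 × 8.3125 = 79.3 kips.
Base metal shear (0.25 in plate): yield φR_n = 1.0×0.6×50×0.25×8.3125 = 62.3 kips; rupture φR_n = 0.75×0.6×65×0.25×8.3125 = 60.8 kips; take 60.8 kips (rupture).
Governing: min(79.3, 60.8) = 60.8 kips → base-metal shear.

60.8 kips (base-metal shear governs)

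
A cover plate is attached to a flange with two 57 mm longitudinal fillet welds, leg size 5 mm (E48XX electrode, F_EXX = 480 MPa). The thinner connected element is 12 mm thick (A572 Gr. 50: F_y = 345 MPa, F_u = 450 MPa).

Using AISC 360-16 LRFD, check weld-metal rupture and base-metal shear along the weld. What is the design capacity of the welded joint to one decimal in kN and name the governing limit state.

87.0 kN (weld metal governs)

Weld metal: throat = 0.707×5 = 3.535 mm, L = 2×57 = 114 mm. φR_n = 0.75 × 0.6 × 480 × 3.535 × 114 = 87.0 kN.
Base metal shear (12 mm plate): yield φR_n = 1.0×0.6×345×12×114 = 283.2 kN; rupture φR_n = 0.75×0.6×450×12×114 = 277.0 kN; take 277.0 kN (rupture).
Governing: min(87.0, 277.0) = 87.0 kN → weld metal.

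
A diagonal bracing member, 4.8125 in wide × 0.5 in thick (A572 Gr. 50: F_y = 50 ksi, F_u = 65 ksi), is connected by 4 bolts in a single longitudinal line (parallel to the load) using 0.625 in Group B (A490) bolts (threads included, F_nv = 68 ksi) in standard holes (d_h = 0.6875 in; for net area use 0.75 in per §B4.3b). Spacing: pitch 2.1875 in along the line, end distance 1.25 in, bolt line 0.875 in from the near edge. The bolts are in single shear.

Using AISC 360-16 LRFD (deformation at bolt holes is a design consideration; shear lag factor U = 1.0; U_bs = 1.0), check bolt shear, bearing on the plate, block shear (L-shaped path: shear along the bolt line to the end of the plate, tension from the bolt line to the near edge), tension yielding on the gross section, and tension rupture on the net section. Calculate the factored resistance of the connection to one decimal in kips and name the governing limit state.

62.6 kips (bolt shear governs)

Bolt shear: A_b = π(0.625)²/4 = 0.3068 in². φR_n = 0.75 × 68 × 0.3068 × 4 × 1 = 62.6 kips.
Bearing (0.5 in plate, F_u = 65 ksi): end bolts L_c = 1.25 − 0.6875/2 = 0.90625, R_n = min(1.2×0.90625×0.5×65, 2.4×0.625×0.5×65) = 35.344 kips/bolt; interior L_c = 2.1875 − 0.6875 = 1.5, R_n = 48.75 kips/bolt. φR_n = 0.75 × (1×35.344 + 3×48.75) = 136.2 kips.
Block shear: shear path 1×[1.25+3×2.1875] = 1×7.8125 in, A_gv = 3.9063, A_nv = 1×(7.8125 − 3.5×0.75)×0.5 = 2.5938 in²; tension to near edge: (0.875 − 0.5×0.75)×0.5 = 0.25 in². R_n = min(0.6×65×2.5938, 0.6×50×3.9063) + 1.0×65×0.25 = min(101.16, 117.19) + 16.25 = 117.41 kips. φR_n = 0.75 × 117.41 = 88.1 kips.
Tension yield (gross): A_g = 4.8125×0.5 = 2.4063 in². φR_n = 0.90 × 50 × 2.4063 = 108.3 kips.
Tension rupture (net): A_n = (4.8125 − 1×0.75)×0.5 = 2.0313 in² (U = 1.0, A_e = A_n). φR_n = 0.75 × 65 × 2.0313 = 99.0 kips.
Governing: min(62.6, 136.2, 88.1, 108.3, 99.0) = 62.6 kips → bolt shear.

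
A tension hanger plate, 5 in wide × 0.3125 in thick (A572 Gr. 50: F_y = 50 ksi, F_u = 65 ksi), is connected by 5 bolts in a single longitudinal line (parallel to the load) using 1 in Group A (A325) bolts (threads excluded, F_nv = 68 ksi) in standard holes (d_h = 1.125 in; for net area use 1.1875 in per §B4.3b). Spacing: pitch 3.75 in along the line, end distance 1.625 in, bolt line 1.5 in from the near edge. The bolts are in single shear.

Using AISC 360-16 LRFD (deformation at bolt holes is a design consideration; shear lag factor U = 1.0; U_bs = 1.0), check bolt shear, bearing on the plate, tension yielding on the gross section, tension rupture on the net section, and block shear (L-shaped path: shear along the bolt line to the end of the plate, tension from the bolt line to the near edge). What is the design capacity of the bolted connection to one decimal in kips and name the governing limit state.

58.1 kips (net-section rupture governs)

Bolt shear: A_b = π(1)²/4 = 0.7854 in². φR_n = 0.75 × 68 × 0.7854 × 5 × 1 = 200.3 kips.
Bearing (0.3125 in plate, F_u = 65 ksi): end bolts L_c = 1.625 − 1.125/2 = 1.0625, R_n = min(1.2×1.0625×0.3125×65, 2.4×1×0.3125×65) = 25.898 kips/bolt; interior L_c = 3.75 − 1.125 = 2.625, R_n = 48.75 kips/bolt. φR_n = 0.75 × (1×25.898 + 4×48.75) = 165.7 kips.
Tension yield (gross): A_g = 5×0.3125 = 1.5625 in². φR_n = 0.90 × 50 × 1.5625 = 70.3 kips.
Tension rupture (net): A_n = (5 − 1×1.1875)×0.3125 = 1.1914 in² (U = 1.0, A_e = A_n). φR_n = 0.75 × 65 × 1.1914 = 58.1 kips.
Block shear: shear path 1×[1.625+4×3.75] = 1×16.625 in, A_gv = 5.1953, A_nv = 1×(16.625 − 4.5×1.1875)×0.3125 = 3.5254 in²; tension to near edge: (1.5 − 0.5×1.1875)×0.3125 = 0.2832 in². R_n = min(0.6×65×3.5254, 0.6×50×5.1953) + 1.0×65×0.2832 = min(137.49, 155.86) + 18.408 = 155.9 kips. φR_n = 0.75 × 155.9 = 116.9 kips.
Governing: min(200.3, 165.7, 70.3, 58.1, 116.9) = 58.1 kips → net-section rupture.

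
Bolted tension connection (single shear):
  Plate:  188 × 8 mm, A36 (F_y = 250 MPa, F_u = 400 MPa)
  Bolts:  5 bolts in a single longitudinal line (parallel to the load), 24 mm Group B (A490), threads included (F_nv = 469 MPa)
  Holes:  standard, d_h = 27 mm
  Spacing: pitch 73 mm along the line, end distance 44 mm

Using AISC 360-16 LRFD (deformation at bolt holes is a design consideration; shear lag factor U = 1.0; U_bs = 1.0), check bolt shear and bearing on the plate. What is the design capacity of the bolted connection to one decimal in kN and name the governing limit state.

Bolt shear: A_b = π(24)²/4 = 452.39 mm². φR_n = 0.75 × 469 × 452.39 × 5 × 1 = 795.6 kN.
Bearing (8 mm plate, F_u = 400 MPa): end bolts L_c = 44 − 27/2 = 30.5, R_n = min(1.2×30.5×8×400, 2.4×24×8×400) = 117.12 kN/bolt; interior L_c = 73 − 27 = 46, R_n = 176.64 kN/bolt. φR_n = 0.75 × (1×117.12 + 4×176.64) = 617.8 kN.
Governing: min(795.6, 617.8) = 617.8 kN → bearing.

617.8 kN (bearing governs)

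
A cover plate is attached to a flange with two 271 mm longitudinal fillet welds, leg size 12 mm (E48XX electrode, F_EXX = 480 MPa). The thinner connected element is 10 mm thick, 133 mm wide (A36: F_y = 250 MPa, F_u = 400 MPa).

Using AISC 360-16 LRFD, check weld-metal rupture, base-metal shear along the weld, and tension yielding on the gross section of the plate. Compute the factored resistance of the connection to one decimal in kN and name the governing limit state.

299.3 kN (gross-section yield governs)

Weld metal: throat = 0.707×12 = 8.484 mm, L = 2×271 = 542 mm. φR_n = 0.75 × 0.6 × 480 × 8.484 × 542 = 993.2 kN.
Base metal shear (10 mm plate): yield φR_n = 1.0×0.6×250×10×542 = 813.0 kN; rupture φR_n = 0.75×0.6×400×10×542 = 975.6 kN; take 813.0 kN (yield).
Tension yield (gross): A_g = 133×10 = 1330 mm². φR_n = 0.90 × 250 × 1330 = 299.3 kN.
Governing: min(993.2, 813.0, 299.3) = 299.3 kN → gross-section yield.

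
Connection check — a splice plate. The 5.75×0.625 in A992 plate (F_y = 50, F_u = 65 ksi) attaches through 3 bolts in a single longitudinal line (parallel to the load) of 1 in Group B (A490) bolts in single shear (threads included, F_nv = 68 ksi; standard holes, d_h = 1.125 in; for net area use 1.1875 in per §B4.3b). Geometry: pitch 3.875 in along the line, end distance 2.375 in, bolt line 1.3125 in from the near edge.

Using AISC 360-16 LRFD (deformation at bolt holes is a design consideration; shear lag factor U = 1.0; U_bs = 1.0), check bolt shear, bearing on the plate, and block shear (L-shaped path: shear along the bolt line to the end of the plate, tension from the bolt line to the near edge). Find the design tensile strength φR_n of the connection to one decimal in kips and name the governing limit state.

120.2 kips (bolt shear governs)

Bolt shear: A_b = π(1)²/4 = 0.7854 in². φR_n = 0.75 × 68 × 0.7854 × 3 × 1 = 120.2 kips.
Bearing (0.625 in plate, F_u = 65 ksi): end bolts L_c = 2.375 − 1.125/2 = 1.8125, R_n = min(1.2×1.8125×0.625×65, 2.4×1×0.625×65) = 88.359 kips/bolt; interior L_c = 3.875 − 1.125 = 2.75, R_n = 97.5 kips/bolt. φR_n = 0.75 × (1×88.359 + 2×97.5) = 212.5 kips.
Block shear: shear path 1×[2.375+2×3.875] = 1×10.125 in, A_gv = 6.3281, A_nv = 1×(10.125 − 2.5×1.1875)×0.625 = 4.4727 in²; tension to near edge: (1.3125 − 0.5×1.1875)×0.625 = 0.44922 in². R_n = min(0.6×65×4.4727, 0.6×50×6.3281) + 1.0×65×0.44922 = min(174.44, 189.84) + 29.199 = 203.64 kips. φR_n = 0.75 × 203.64 = 152.7 kips.
Governing: min(120.2, 212.5, 152.7) = 120.2 kips → bolt shear.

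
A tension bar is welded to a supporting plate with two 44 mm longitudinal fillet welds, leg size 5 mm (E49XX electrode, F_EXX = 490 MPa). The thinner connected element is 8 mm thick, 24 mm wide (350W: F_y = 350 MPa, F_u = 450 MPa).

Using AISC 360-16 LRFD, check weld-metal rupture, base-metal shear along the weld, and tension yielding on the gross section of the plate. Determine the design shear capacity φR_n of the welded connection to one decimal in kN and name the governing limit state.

Weld metal: throat = 0.707×5 = 3.535 mm, L = 2×44 = 88 mm. φR_n = 0.75 × 0.6 × 490 × 3.535 × 88 = 68.6 kN.
Base metal shear (8 mm plate): yield φR_n = 1.0×0.6×350×8×88 = 147.8 kN; rupture φR_n = 0.75×0.6×450×8×88 = 142.6 kN; take 142.6 kN (rupture).
Tension yield (gross): A_g = 24×8 = 192 mm². φR_n = 0.90 × 350 × 192 = 60.5 kN.
Governing: min(68.6, 142.6, 60.5) = 60.5 kN → gross-section yield.

60.5 kN (gross-section yield governs)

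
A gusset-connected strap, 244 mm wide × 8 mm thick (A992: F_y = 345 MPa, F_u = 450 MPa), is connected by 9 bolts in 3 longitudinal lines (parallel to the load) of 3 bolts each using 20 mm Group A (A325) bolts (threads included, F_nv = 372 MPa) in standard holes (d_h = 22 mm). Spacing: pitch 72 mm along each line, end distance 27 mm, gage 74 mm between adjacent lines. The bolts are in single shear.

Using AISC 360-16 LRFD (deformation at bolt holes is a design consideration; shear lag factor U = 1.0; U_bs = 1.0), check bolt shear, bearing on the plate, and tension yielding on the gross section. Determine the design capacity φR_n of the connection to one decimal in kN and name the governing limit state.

Bolt shear: A_b = π(20)²/4 = 314.16 mm². φR_n = 0.75 × 372 × 314.16 × 9 × 1 = 788.9 kN.
Bearing (8 mm plate, F_u = 450 MPa): end bolts L_c = 27 − 22/2 = 16, R_n = min(1.2×16×8×450, 2.4×20×8×450) = 69.12 kN/bolt; interior L_c = 72 − 22 = 50, R_n = 172.8 kN/bolt. φR_n = 0.75 × (3×69.12 + 6×172.8) = 933.1 kN.
Tension yield (gross): A_g = 244×8 = 1952 mm². φR_n = 0.90 × 345 × 1952 = 606.1 kN.
Governing: min(788.9, 933.1, 606.1) = 606.1 kN → gross-section yield.

606.1 kN (gross-section yield governs)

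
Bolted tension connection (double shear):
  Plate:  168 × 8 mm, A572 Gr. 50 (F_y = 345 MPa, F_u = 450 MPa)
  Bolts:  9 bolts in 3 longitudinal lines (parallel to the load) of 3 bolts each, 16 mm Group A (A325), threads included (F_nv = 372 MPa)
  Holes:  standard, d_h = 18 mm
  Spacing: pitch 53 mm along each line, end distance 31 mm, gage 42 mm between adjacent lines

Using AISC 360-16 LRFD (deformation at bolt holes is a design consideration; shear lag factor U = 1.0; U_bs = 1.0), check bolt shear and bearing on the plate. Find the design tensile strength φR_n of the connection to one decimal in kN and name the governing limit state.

Bolt shear: A_b = π(16)²/4 = 201.06 mm². φR_n = 0.75 × 372 × 201.06 × 9 × 2 = 1009.7 kN.
Bearing (8 mm plate, F_u = 450 MPa): end bolts L_c = 31 − 18/2 = 22, R_n = min(1.2×22×8×450, 2.4×16×8×450) = 95.04 kN/bolt; interior L_c = 53 − 18 = 35, R_n = 138.24 kN/bolt. φR_n = 0.75 × (3×95.04 + 6×138.24) = 835.9 kN.
Governing: min(1009.7, 835.9) = 835.9 kN → bearing.

835.9 kN (bearing governs)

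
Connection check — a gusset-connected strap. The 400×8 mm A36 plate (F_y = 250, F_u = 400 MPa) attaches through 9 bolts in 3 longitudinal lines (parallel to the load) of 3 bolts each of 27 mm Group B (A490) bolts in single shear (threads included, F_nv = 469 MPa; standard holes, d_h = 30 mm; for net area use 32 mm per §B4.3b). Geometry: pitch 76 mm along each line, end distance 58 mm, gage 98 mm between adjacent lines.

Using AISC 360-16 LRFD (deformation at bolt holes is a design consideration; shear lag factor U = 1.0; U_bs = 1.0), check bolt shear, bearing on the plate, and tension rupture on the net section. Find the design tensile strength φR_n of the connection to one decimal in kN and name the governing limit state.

Bolt shear: A_b = π(27)²/4 = 572.56 mm². φR_n = 0.75 × 469 × 572.56 × 9 × 1 = 1812.6 kN.
Bearing (8 mm plate, F_u = 400 MPa): end bolts L_c = 58 − 30/2 = 43, R_n = min(1.2×43×8×400, 2.4×27×8×400) = 165.12 kN/bolt; interior L_c = 76 − 30 = 46, R_n = 176.64 kN/bolt. φR_n = 0.75 × (3×165.12 + 6×176.64) = 1166.4 kN.
Tension rupture (net): A_n = (400 − 3×32)×8 = 2432 mm² (U = 1.0, A_e = A_n). φR_n = 0.75 × 400 × 2432 = 729.6 kN.
Governing: min(1812.6, 1166.4, 729.6) = 729.6 kN → net-section rupture.

729.6 kN (net-section rupture governs)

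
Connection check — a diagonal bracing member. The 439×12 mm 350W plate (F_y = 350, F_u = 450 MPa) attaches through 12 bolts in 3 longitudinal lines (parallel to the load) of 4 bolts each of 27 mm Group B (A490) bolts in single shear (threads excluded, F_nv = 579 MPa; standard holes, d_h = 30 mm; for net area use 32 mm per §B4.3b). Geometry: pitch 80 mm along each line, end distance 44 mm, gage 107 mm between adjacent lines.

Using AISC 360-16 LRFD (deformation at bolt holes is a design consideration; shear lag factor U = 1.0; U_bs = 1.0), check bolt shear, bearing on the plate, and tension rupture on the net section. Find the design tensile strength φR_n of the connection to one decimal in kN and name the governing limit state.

Bolt shear: A_b = π(27)²/4 = 572.56 mm². φR_n = 0.75 × 579 × 572.56 × 12 × 1 = 2983.6 kN.
Bearing (12 mm plate, F_u = 450 MPa): end bolts L_c = 44 − 30/2 = 29, R_n = min(1.2×29×12×450, 2.4×27×12×450) = 187.92 kN/bolt; interior L_c = 80 − 30 = 50, R_n = 324 kN/bolt. φR_n = 0.75 × (3×187.92 + 9×324) = 2609.8 kN.
Tension rupture (net): A_n = (439 − 3×32)×12 = 4116 mm² (U = 1.0, A_e = A_n). φR_n = 0.75 × 450 × 4116 = 1389.2 kN.
Governing: min(2983.6, 2609.8, 1389.2) = 1389.2 kN → net-section rupture.

1389.2 kN (net-section rupture governs)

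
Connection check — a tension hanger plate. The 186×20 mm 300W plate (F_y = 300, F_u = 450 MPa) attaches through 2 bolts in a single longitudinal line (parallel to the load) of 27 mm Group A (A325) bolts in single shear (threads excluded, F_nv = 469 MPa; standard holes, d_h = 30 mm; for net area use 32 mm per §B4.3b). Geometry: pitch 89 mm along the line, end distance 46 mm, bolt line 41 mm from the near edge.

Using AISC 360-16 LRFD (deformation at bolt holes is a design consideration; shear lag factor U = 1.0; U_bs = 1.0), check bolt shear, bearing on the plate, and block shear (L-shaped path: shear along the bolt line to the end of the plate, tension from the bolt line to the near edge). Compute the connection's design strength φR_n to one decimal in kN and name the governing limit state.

Bolt shear: A_b = π(27)²/4 = 572.56 mm². φR_n = 0.75 × 469 × 572.56 × 2 × 1 = 402.8 kN.
Bearing (20 mm plate, F_u = 450 MPa): end bolts L_c = 46 − 30/2 = 31, R_n = min(1.2×31×20×450, 2.4×27×20×450) = 334.8 kN/bolt; interior L_c = 89 − 30 = 59, R_n = 583.2 kN/bolt. φR_n = 0.75 × (1×334.8 + 1×583.2) = 688.5 kN.
Block shear: shear path 1×[46+1×89] = 1×135 mm, A_gv = 2700, A_nv = 1×(135 − 1.5×32)×20 = 1740 mm²; tension to near edge: (41 − 0.5×32)×20 = 500 mm². R_n = min(0.6×450×1740, 0.6×300×2700) + 1.0×450×500 = min(469.8, 486) + 225 = 694.8 kN. φR_n = 0.75 × 694.8 = 521.1 kN.
Governing: min(402.8, 688.5, 521.1) = 402.8 kN → bolt shear.

402.8 kN (bolt shear governs)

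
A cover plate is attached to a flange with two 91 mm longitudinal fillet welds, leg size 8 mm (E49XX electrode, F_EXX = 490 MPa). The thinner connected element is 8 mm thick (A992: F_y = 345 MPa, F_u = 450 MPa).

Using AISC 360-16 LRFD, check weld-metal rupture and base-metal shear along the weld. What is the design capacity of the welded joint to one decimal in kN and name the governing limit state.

227.0 kN (weld metal governs)

Weld metal: throat = 0.707×8 = 5.656 mm, L = 2×91 = 182 mm. φR_n = 0.75 × 0.6 × 490 × 5.656 × 182 = 227.0 kN.
Base metal shear (8 mm plate): yield φR_n = 1.0×0.6×345×8×182 = 301.4 kN; rupture φR_n = 0.75×0.6×450×8×182 = 294.8 kN; take 294.8 kN (rupture).
Governing: min(227.0, 294.8) = 227.0 kN → weld metal.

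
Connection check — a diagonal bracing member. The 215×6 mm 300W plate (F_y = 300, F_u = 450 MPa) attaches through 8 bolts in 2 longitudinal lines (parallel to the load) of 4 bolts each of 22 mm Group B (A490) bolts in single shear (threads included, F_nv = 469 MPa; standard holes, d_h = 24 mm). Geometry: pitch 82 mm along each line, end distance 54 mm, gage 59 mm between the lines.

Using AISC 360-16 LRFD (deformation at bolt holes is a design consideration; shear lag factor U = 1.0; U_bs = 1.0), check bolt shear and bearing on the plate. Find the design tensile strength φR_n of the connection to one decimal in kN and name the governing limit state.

Bolt shear: A_b = π(22)²/4 = 380.13 mm². φR_n = 0.75 × 469 × 380.13 × 8 × 1 = 1069.7 kN.
Bearing (6 mm plate, F_u = 450 MPa): end bolts L_c = 54 − 24/2 = 42, R_n = min(1.2×42×6×450, 2.4×22×6×450) = 136.08 kN/bolt; interior L_c = 82 − 24 = 58, R_n = 142.56 kN/bolt. φR_n = 0.75 × (2×136.08 + 6×142.56) = 845.6 kN.
Governing: min(1069.7, 845.6) = 845.6 kN → bearing.

845.6 kN (bearing governs)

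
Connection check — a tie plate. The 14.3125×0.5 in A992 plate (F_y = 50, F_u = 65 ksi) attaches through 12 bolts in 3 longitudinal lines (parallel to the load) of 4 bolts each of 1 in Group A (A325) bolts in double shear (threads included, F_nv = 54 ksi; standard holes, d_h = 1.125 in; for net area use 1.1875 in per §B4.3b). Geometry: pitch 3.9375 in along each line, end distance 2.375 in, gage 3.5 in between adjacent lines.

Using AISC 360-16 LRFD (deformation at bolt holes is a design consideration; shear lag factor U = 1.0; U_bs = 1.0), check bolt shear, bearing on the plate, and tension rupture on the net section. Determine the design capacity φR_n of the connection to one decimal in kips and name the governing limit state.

Bolt shear: A_b = π(1)²/4 = 0.7854 in². φR_n = 0.75 × 54 × 0.7854 × 12 × 2 = 763.4 kips.
Bearing (0.5 in plate, F_u = 65 ksi): end bolts L_c = 2.375 − 1.125/2 = 1.8125, R_n = min(1.2×1.8125×0.5×65, 2.4×1×0.5×65) = 70.688 kips/bolt; interior L_c = 3.9375 − 1.125 = 2.8125, R_n = 78 kips/bolt. φR_n = 0.75 × (3×70.688 + 9×78) = 685.5 kips.
Tension rupture (net): A_n = (14.3125 − 3×1.1875)×0.5 = 5.375 in² (U = 1.0, A_e = A_n). φR_n = 0.75 × 65 × 5.375 = 262.0 kips.
Governing: min(763.4, 685.5, 262.0) = 262.0 kips → net-section rupture.

262.0 kips (net-section rupture governs)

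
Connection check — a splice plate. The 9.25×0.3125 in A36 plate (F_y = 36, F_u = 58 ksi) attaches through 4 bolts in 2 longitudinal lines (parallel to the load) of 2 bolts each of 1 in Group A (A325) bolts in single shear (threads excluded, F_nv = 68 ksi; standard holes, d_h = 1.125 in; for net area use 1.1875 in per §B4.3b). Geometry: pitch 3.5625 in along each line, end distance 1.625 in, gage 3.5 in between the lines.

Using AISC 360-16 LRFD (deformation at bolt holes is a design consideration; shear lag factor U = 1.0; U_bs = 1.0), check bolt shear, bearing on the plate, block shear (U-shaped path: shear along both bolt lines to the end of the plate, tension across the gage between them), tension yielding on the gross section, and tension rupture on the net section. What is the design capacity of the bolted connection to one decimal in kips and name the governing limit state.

Bolt shear: A_b = π(1)²/4 = 0.7854 in². φR_n = 0.75 × 68 × 0.7854 × 4 × 1 = 160.2 kips.
Bearing (0.3125 in plate, F_u = 58 ksi): end bolts L_c = 1.625 − 1.125/2 = 1.0625, R_n = min(1.2×1.0625×0.3125×58, 2.4×1×0.3125×58) = 23.109 kips/bolt; interior L_c = 3.5625 − 1.125 = 2.4375, R_n = 43.5 kips/bolt. φR_n = 0.75 × (2×23.109 + 2×43.5) = 99.9 kips.
Block shear: shear path 2×[1.625+1×3.5625] = 2×5.1875 in, A_gv = 3.2422, A_nv = 2×(5.1875 − 1.5×1.1875)×0.3125 = 2.1289 in²; tension across gage: (3.5 − 1×1.1875)×0.3125 = 0.72266 in². R_n = min(0.6×58×2.1289, 0.6×36×3.2422) + 1.0×58×0.72266 = min(74.086, 70.032) + 41.914 = 111.95 kips. φR_n = 0.75 × 111.95 = 84.0 kips.
Tension yield (gross): A_g = 9.25×0.3125 = 2.8906 in². φR_n = 0.90 × 36 × 2.8906 = 93.7 kips.
Tension rupture (net): A_n = (9.25 − 2×1.1875)×0.3125 = 2.1484 in² (U = 1.0, A_e = A_n). φR_n = 0.75 × 58 × 2.1484 = 93.5 kips.
Governing: min(160.2, 99.9, 84.0, 93.7, 93.5) = 84.0 kips → block shear.

84.0 kips (block shear governs)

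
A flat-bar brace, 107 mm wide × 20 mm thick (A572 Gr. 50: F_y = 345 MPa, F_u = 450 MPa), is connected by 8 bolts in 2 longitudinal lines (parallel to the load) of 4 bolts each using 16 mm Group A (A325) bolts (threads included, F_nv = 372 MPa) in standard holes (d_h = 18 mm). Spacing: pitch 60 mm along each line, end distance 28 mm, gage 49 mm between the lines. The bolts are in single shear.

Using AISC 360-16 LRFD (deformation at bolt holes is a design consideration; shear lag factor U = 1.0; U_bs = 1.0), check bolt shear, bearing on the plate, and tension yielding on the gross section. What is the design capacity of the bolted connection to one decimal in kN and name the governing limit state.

448.8 kN (bolt shear governs)

Bolt shear: A_b = π(16)²/4 = 201.06 mm². φR_n = 0.75 × 372 × 201.06 × 8 × 1 = 448.8 kN.
Bearing (20 mm plate, F_u = 450 MPa): end bolts L_c = 28 − 18/2 = 19, R_n = min(1.2×19×20×450, 2.4×16×20×450) = 205.2 kN/bolt; interior L_c = 60 − 18 = 42, R_n = 345.6 kN/bolt. φR_n = 0.75 × (2×205.2 + 6×345.6) = 1863.0 kN.
Tension yield (gross): A_g = 107×20 = 2140 mm². φR_n = 0.90 × 345 × 2140 = 664.5 kN.
Governing: min(448.8, 1863.0, 664.5) = 448.8 kN → bolt shear.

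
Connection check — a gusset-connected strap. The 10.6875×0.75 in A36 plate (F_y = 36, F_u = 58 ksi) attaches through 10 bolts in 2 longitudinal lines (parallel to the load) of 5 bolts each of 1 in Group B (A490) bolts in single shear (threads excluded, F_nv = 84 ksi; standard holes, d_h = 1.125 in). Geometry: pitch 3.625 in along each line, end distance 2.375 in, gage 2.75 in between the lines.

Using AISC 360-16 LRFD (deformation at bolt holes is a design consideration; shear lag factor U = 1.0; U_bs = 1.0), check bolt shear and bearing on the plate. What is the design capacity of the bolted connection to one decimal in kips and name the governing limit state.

Bolt shear: A_b = π(1)²/4 = 0.7854 in². φR_n = 0.75 × 84 × 0.7854 × 10 × 1 = 494.8 kips.
Bearing (0.75 in plate, F_u = 58 ksi): end bolts L_c = 2.375 − 1.125/2 = 1.8125, R_n = min(1.2×1.8125×0.75×58, 2.4×1×0.75×58) = 94.613 kips/bolt; interior L_c = 3.625 − 1.125 = 2.5, R_n = 104.4 kips/bolt. φR_n = 0.75 × (2×94.613 + 8×104.4) = 768.3 kips.
Governing: min(494.8, 768.3) = 494.8 kips → bolt shear.

494.8 kips (bolt shear governs)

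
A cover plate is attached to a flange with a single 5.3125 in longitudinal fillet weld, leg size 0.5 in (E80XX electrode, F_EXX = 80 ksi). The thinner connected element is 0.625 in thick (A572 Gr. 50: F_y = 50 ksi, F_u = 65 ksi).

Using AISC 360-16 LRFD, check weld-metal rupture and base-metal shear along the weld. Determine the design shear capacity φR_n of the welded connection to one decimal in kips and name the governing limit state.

67.6 kips (weld metal governs)

Weld metal: throat = 0.707×0.5 = 0.3535 in, L = 5.3125 in. φR_n = 0.75 × 0.6 × 80 × 0.3535 × 5.3125 = 67.6 kips.
Base metal shear (0.625 in plate): yield φR_n = 1.0×0.6×50×0.625×5.3125 = 99.6 kips; rupture φR_n = 0.75×0.6×65×0.625×5.3125 = 97.1 kips; take 97.1 kips (rupture).
Governing: min(67.6, 97.1) = 67.6 kips → weld metal.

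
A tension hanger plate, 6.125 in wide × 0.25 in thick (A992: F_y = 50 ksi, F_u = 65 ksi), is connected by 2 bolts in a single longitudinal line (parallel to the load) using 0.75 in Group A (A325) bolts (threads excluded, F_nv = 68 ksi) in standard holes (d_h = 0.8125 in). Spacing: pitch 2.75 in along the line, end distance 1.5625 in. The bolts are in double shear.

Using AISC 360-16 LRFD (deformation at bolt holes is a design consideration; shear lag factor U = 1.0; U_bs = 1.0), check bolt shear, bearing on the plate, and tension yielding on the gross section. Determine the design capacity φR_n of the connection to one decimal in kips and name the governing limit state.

38.8 kips (bearing governs)

Bolt shear: A_b = π(0.75)²/4 = 0.44179 in². φR_n = 0.75 × 68 × 0.44179 × 2 × 2 = 90.1 kips.
Bearing (0.25 in plate, F_u = 65 ksi): end bolts L_c = 1.5625 − 0.8125/2 = 1.15625, R_n = min(1.2×1.15625×0.25×65, 2.4×0.75×0.25×65) = 22.547 kips/bolt; interior L_c = 2.75 − 0.8125 = 1.9375, R_n = 29.25 kips/bolt. φR_n = 0.75 × (1×22.547 + 1×29.25) = 38.8 kips.
Tension yield (gross): A_g = 6.125×0.25 = 1.5313 in². φR_n = 0.90 × 50 × 1.5313 = 68.9 kips.
Governing: min(90.1, 38.8, 68.9) = 38.8 kips → bearing.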